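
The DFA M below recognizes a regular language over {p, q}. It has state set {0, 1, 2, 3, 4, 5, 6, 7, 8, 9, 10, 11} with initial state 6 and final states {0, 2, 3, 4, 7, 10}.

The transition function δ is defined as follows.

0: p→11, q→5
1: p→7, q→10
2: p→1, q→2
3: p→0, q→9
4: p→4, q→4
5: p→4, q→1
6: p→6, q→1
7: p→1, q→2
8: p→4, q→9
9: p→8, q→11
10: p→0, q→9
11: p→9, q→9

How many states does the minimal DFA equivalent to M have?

States {3} cannot be reached from the start state, so discard them.
Start with accepting vs non-accepting: {0,2,4,7,10} | {1,5,6,8,9,11}.
Refine {0,2,4,7,10} on symbol p: members go to different blocks, giving {0,2,7} and {4,10}.
On input q, block {0,2,7} splits into {2,7} and {0}.
On input p, block {1,5,6,8,9,11} splits into {6,9,11} and {5,8} and {1}.
On input p, block {6,9,11} splits into {6,11} and {9}.
Split {6,11} by δ(·,p) → {6} and {11}.
Refine {4,10} on symbol p: members go to different blocks, giving {4} and {10}.
On input q, block {5,8} splits into {5} and {8}.
No further refinement is possible. Final partition (10 blocks): {2,7} | {6} | {4} | {0} | {5} | {1} | {9} | {11} | {10} | {8}.

10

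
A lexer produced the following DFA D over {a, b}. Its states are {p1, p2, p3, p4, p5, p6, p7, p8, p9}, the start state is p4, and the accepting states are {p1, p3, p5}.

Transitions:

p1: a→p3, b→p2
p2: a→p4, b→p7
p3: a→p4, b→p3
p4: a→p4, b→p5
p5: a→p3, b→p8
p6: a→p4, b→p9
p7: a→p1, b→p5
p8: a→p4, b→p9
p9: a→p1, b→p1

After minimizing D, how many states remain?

States {p6} cannot be reached from the start state, so discard them.
P0 = {p1,p3,p5} | {p2,p4,p7,p8,p9}.
Split {p1,p3,p5} by δ(·,a) → {p1,p5} and {p3}.
On input a, block {p2,p4,p7,p8,p9} splits into {p2,p4,p8} and {p7,p9}.
Refine {p2,p4,p8} on symbol b: members go to different blocks, giving {p2,p8} and {p4}.
Stable partition: {p1,p5} | {p2,p8} | {p3} | {p7,p9} | {p4} — 5 equivalence classes.

5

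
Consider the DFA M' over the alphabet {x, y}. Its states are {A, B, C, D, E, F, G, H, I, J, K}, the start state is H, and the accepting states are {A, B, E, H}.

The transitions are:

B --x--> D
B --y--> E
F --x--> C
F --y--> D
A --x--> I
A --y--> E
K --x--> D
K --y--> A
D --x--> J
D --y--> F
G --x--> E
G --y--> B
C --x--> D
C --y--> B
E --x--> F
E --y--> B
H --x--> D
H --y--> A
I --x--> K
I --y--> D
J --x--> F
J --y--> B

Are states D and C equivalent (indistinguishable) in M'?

First remove the unreachable states {G}; 10 states remain.
Initial partition by acceptance: {A,B,E,H} | {C,D,F,I,J,K}.
Refine {C,D,F,I,J,K} on symbol y: members go to different blocks, giving {C,J,K} and {D,F,I}.
The partition is now stable with 3 blocks: {A,B,E,H} | {C,J,K} | {D,F,I}.
D and C end up in different blocks, so they are distinguishable. For instance, the string 'y' is accepted from only C.

No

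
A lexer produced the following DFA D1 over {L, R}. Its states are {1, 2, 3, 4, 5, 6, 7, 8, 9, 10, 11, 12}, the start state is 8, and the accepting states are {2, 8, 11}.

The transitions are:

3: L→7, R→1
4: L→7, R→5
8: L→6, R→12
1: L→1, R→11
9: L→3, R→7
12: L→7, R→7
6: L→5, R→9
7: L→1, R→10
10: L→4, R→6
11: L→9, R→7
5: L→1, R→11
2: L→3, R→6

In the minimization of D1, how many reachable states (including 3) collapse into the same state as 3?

2

States {2} cannot be reached from the start state, so discard them.
Initial partition by acceptance: {8,11} | {1,3,4,5,6,7,9,10,12}.
On input R, block {1,3,4,5,6,7,9,10,12} splits into {3,4,6,7,9,10,12} and {1,5}.
Split {3,4,6,7,9,10,12} by δ(·,L) → {3,4,9,10,12} and {6,7}.
Refine {8,11} on symbol L: members go to different blocks, giving {8} and {11}.
Refine {3,4,9,10,12} on symbol L: members go to different blocks, giving {3,4,12} and {9,10}.
Split {3,4,12} by δ(·,R) → {3,4} and {12}.
No further refinement is possible. Final partition (7 blocks): {8} | {3,4} | {1,5} | {6,7} | {11} | {9,10} | {12}.
State 3 belongs to the block {3,4}, which has 2 states.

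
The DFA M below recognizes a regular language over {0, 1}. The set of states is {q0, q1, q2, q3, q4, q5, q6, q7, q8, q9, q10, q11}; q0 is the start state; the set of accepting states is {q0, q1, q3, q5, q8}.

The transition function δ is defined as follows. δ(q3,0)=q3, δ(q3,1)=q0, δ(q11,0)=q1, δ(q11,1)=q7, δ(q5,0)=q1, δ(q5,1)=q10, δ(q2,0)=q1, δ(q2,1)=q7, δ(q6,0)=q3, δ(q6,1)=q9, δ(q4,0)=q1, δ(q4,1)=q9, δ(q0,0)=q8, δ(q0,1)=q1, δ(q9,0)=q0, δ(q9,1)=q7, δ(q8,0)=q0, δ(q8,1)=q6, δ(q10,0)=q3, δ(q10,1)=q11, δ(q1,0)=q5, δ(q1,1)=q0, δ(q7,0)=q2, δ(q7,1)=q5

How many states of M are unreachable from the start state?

1

BFS from q0 reaches {q0, q1, q2, q3, q5, q6, q7, q8, q9, q10, q11}; the 1 state(s) q4 are never visited.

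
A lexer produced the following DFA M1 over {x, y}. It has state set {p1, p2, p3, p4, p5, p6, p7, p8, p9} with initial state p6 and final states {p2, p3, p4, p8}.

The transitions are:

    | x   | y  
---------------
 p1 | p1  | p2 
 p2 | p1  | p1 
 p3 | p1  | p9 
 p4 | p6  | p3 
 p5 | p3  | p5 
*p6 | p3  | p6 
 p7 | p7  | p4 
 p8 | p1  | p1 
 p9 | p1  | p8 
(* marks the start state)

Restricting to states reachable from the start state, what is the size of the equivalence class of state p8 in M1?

First remove the unreachable states {p4,p5,p7}; 6 states remain.
Initial partition by acceptance: {p2,p3,p8} | {p1,p6,p9}.
Refine {p1,p6,p9} on symbol x: members go to different blocks, giving {p1,p9} and {p6}.
Stable partition: {p2,p3,p8} | {p1,p9} | {p6} — 3 equivalence classes.
The equivalence class containing p8 is {p2,p3,p8}, of size 3.

3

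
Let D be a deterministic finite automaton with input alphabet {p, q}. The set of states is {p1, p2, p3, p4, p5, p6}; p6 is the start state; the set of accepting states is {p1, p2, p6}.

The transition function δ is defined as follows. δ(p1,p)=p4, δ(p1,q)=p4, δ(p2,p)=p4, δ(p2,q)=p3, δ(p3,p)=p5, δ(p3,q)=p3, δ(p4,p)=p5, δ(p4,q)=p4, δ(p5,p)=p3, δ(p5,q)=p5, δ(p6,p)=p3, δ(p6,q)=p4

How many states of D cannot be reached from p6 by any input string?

2

BFS from p6 reaches {p3, p4, p5, p6}; the 2 state(s) p1, p2 are never visited.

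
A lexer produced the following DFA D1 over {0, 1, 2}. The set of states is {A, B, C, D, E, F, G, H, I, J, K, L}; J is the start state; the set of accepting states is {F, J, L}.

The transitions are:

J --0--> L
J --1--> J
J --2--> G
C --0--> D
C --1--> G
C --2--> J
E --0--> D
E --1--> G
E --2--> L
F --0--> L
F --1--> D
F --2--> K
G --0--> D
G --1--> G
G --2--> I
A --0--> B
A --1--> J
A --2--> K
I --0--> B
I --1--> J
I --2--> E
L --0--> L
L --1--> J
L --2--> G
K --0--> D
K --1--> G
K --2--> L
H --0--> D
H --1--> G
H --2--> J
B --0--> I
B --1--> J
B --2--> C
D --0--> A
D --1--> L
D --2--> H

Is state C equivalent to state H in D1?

Yes

States {F} cannot be reached from the start state, so discard them.
Start with accepting vs non-accepting: {J,L} | {A,B,C,D,E,G,H,I,K}.
On input 1, block {A,B,C,D,E,G,H,I,K} splits into {C,E,G,H,K} and {A,B,D,I}.
Refine {C,E,G,H,K} on symbol 2: members go to different blocks, giving {C,E,H,K} and {G}.
No further refinement is possible. Final partition (4 blocks): {J,L} | {C,E,H,K} | {A,B,D,I} | {G}.
C and H lie in the same block of the stable partition, so they are equivalent — no string distinguishes them.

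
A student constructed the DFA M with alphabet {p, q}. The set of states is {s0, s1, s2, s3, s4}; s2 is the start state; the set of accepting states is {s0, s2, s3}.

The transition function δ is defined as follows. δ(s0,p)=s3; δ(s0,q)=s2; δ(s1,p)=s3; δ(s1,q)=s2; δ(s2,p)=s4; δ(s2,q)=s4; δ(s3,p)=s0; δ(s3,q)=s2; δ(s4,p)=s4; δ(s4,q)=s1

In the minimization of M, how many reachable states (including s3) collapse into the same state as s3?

All states are reachable from the start state.
P0 = {s0,s2,s3} | {s1,s4}.
On input p, block {s0,s2,s3} splits into {s0,s3} and {s2}.
On input p, block {s1,s4} splits into {s1} and {s4}.
Stable partition: {s0,s3} | {s1} | {s2} | {s4} — 4 equivalence classes.
The equivalence class containing s3 is {s0,s3}, of size 2.

2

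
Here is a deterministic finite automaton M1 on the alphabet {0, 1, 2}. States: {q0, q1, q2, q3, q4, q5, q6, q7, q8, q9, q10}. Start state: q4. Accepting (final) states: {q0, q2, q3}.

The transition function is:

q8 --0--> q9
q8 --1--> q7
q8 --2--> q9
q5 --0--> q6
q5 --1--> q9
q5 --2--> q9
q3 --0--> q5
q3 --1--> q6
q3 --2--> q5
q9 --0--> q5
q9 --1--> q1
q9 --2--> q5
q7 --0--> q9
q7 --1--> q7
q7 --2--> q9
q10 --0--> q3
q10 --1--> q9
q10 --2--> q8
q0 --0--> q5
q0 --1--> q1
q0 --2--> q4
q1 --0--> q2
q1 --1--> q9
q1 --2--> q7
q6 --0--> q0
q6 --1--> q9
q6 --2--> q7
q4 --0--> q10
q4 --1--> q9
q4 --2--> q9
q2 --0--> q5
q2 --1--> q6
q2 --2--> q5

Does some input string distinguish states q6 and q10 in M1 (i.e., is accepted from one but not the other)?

No

Initial partition by acceptance: {q0,q2,q3} | {q1,q4,q5,q6,q7,q8,q9,q10}.
On input 0, block {q1,q4,q5,q6,q7,q8,q9,q10} splits into {q4,q5,q7,q8,q9} and {q1,q6,q10}.
On input 0, block {q4,q5,q7,q8,q9} splits into {q7,q8,q9} and {q4,q5}.
Refine {q7,q8,q9} on symbol 0: members go to different blocks, giving {q7,q8} and {q9}.
No further refinement is possible. Final partition (5 blocks): {q0,q2,q3} | {q7,q8} | {q1,q6,q10} | {q4,q5} | {q9}.
q6 and q10 lie in the same block of the stable partition, so they are equivalent — no string distinguishes them.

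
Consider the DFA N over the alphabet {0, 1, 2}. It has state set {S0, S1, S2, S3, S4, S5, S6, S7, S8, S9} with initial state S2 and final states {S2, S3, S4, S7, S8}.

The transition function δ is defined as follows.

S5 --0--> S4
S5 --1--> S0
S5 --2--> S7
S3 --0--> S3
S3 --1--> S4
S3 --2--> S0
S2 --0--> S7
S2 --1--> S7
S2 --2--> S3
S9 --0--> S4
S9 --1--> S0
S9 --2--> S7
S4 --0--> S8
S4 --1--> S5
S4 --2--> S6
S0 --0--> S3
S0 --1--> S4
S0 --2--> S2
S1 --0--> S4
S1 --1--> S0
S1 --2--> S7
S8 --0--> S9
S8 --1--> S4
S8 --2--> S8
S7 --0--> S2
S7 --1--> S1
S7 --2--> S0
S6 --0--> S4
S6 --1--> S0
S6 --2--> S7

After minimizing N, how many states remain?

7

Start with accepting vs non-accepting: {S2,S3,S4,S7,S8} | {S0,S1,S5,S6,S9}.
Refine {S2,S3,S4,S7,S8} on symbol 0: members go to different blocks, giving {S2,S3,S4,S7} and {S8}.
Refine {S2,S3,S4,S7} on symbol 0: members go to different blocks, giving {S2,S3,S7} and {S4}.
On input 1, block {S2,S3,S7} splits into {S2} and {S3} and {S7}.
Refine {S0,S1,S5,S6,S9} on symbol 0: members go to different blocks, giving {S1,S5,S6,S9} and {S0}.
Stable partition: {S2} | {S1,S5,S6,S9} | {S8} | {S4} | {S3} | {S7} | {S0} — 7 equivalence classes.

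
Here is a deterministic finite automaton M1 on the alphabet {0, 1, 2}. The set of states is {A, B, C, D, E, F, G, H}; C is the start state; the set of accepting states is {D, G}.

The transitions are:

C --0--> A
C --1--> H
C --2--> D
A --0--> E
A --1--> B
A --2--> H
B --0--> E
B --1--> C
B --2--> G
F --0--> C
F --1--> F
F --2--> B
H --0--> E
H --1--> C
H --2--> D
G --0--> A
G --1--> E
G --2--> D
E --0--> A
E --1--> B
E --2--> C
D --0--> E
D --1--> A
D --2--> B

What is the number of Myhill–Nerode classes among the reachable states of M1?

5

States {F} cannot be reached from the start state, so discard them.
Initial partition by acceptance: {D,G} | {A,B,C,E,H}.
Split {D,G} by δ(·,2) → {D} and {G}.
Refine {A,B,C,E,H} on symbol 2: members go to different blocks, giving {A,E} and {C,H} and {B}.
The partition is now stable with 5 blocks: {D} | {A,E} | {G} | {C,H} | {B}.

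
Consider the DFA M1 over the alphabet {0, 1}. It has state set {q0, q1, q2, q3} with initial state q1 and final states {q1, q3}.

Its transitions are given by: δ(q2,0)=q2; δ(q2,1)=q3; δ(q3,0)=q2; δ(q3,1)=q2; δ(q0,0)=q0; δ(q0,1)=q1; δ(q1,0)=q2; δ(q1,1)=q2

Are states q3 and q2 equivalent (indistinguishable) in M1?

No

Reachable states from the start: {q1,q2,q3}. Unreachable: {q0} — drop them.
P0 = {q1,q3} | {q2}.
Stable partition: {q1,q3} | {q2} — 2 equivalence classes.
q3 and q2 end up in different blocks, so they are distinguishable. For instance, the string 'ε' is accepted from only q3.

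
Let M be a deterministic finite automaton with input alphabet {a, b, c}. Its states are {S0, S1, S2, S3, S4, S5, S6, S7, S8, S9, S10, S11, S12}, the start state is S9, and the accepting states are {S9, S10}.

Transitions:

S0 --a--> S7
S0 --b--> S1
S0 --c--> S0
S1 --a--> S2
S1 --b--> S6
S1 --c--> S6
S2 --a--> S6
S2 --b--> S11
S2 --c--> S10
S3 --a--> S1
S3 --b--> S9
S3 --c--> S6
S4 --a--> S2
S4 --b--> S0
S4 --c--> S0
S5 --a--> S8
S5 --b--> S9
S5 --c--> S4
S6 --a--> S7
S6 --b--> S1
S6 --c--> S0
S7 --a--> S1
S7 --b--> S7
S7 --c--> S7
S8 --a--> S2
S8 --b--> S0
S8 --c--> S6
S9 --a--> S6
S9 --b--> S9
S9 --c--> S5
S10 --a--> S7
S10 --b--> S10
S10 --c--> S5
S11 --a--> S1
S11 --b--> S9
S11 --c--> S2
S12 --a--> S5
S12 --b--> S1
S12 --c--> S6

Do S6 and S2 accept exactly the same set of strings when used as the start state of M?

No

States {S3,S12} cannot be reached from the start state, so discard them.
Initial partition by acceptance: {S9,S10} | {S0,S1,S2,S4,S5,S6,S7,S8,S11}.
Refine {S0,S1,S2,S4,S5,S6,S7,S8,S11} on symbol b: members go to different blocks, giving {S0,S1,S2,S4,S6,S7,S8} and {S5,S11}.
Split {S0,S1,S2,S4,S6,S7,S8} by δ(·,b) → {S0,S1,S4,S6,S7,S8} and {S2}.
Refine {S0,S1,S4,S6,S7,S8} on symbol a: members go to different blocks, giving {S0,S6,S7} and {S1,S4,S8}.
Split {S0,S6,S7} by δ(·,a) → {S0,S6} and {S7}.
Split {S9,S10} by δ(·,a) → {S9} and {S10}.
Refine {S5,S11} on symbol c: members go to different blocks, giving {S5} and {S11}.
No further refinement is possible. Final partition (8 blocks): {S9} | {S0,S6} | {S5} | {S2} | {S1,S4,S8} | {S7} | {S10} | {S11}.
S6 and S2 end up in different blocks, so they are distinguishable. For instance, the string 'c' is accepted from only S2.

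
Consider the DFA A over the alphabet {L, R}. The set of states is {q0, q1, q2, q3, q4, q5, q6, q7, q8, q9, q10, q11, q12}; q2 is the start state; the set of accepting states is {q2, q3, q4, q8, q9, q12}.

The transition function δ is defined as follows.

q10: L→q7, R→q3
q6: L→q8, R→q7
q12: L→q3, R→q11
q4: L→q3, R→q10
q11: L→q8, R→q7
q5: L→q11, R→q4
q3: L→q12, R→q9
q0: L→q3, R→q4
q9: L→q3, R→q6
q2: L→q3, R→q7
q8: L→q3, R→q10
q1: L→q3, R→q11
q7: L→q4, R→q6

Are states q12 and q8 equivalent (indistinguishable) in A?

No

States {q0,q1,q5} cannot be reached from the start state, so discard them.
Start with accepting vs non-accepting: {q2,q3,q4,q8,q9,q12} | {q6,q7,q10,q11}.
On input R, block {q2,q3,q4,q8,q9,q12} splits into {q2,q4,q8,q9,q12} and {q3}.
Refine {q6,q7,q10,q11} on symbol L: members go to different blocks, giving {q6,q7,q11} and {q10}.
Refine {q2,q4,q8,q9,q12} on symbol R: members go to different blocks, giving {q2,q9,q12} and {q4,q8}.
The partition is now stable with 5 blocks: {q2,q9,q12} | {q6,q7,q11} | {q3} | {q10} | {q4,q8}.
q12 and q8 end up in different blocks, so they are distinguishable. For instance, the string 'RL' is accepted from only q12.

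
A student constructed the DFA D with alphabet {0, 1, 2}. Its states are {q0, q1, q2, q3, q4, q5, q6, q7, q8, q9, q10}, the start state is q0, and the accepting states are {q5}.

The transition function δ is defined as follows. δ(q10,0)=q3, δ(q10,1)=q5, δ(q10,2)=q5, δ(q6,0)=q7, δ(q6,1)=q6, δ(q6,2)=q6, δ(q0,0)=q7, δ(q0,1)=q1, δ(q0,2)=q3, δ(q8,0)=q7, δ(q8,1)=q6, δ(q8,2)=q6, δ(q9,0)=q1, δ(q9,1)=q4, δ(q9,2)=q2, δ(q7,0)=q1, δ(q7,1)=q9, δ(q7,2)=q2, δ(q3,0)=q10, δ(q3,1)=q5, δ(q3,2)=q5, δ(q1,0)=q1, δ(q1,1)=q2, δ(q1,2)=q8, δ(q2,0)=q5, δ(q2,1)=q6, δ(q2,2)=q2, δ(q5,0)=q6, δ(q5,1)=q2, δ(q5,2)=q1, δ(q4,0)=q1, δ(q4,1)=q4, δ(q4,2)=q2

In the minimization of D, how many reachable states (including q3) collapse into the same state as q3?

2

Initial partition by acceptance: {q5} | {q0,q1,q2,q3,q4,q6,q7,q8,q9,q10}.
Refine {q0,q1,q2,q3,q4,q6,q7,q8,q9,q10} on symbol 0: members go to different blocks, giving {q0,q1,q3,q4,q6,q7,q8,q9,q10} and {q2}.
Refine {q0,q1,q3,q4,q6,q7,q8,q9,q10} on symbol 1: members go to different blocks, giving {q0,q4,q6,q7,q8,q9} and {q3,q10} and {q1}.
Refine {q0,q4,q6,q7,q8,q9} on symbol 0: members go to different blocks, giving {q0,q6,q8} and {q4,q7,q9}.
Split {q0,q6,q8} by δ(·,1) → {q6,q8} and {q0}.
No further refinement is possible. Final partition (7 blocks): {q5} | {q6,q8} | {q2} | {q3,q10} | {q1} | {q4,q7,q9} | {q0}.
The equivalence class containing q3 is {q3,q10}, of size 2.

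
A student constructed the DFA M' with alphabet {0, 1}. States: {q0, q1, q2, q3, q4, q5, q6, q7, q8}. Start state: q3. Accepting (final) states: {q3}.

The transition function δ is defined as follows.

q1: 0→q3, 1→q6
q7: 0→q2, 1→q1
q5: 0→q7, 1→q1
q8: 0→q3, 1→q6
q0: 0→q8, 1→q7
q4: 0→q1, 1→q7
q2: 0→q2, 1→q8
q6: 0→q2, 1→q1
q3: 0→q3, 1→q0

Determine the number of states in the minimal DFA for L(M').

4

States {q4,q5} cannot be reached from the start state, so discard them.
Start with accepting vs non-accepting: {q3} | {q0,q1,q2,q6,q7,q8}.
On input 0, block {q0,q1,q2,q6,q7,q8} splits into {q0,q2,q6,q7} and {q1,q8}.
Refine {q0,q2,q6,q7} on symbol 0: members go to different blocks, giving {q2,q6,q7} and {q0}.
Stable partition: {q3} | {q2,q6,q7} | {q1,q8} | {q0} — 4 equivalence classes.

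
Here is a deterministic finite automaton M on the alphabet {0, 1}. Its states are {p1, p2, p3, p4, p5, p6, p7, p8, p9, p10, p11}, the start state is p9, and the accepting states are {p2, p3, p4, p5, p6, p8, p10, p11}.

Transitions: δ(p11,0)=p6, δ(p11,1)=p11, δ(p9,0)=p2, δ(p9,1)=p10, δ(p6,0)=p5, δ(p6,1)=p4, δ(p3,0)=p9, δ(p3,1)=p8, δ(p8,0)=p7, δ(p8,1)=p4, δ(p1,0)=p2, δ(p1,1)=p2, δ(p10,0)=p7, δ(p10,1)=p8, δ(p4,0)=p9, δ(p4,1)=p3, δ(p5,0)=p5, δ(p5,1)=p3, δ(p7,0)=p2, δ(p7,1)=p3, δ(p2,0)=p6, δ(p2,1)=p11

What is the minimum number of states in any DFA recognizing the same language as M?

Reachable states from the start: {p2,p3,p4,p5,p6,p7,p8,p9,p10,p11}. Unreachable: {p1} — drop them.
P0 = {p2,p3,p4,p5,p6,p8,p10,p11} | {p7,p9}.
Refine {p2,p3,p4,p5,p6,p8,p10,p11} on symbol 0: members go to different blocks, giving {p2,p5,p6,p11} and {p3,p4,p8,p10}.
Refine {p2,p5,p6,p11} on symbol 1: members go to different blocks, giving {p2,p11} and {p5,p6}.
No further refinement is possible. Final partition (4 blocks): {p2,p11} | {p7,p9} | {p3,p4,p8,p10} | {p5,p6}.

4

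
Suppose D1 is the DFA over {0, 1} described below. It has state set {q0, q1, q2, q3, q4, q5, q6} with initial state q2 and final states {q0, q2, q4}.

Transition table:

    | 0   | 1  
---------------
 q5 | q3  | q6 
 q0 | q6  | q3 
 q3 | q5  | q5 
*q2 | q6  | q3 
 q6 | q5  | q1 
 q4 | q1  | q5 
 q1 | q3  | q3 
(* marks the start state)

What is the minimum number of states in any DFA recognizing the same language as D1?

2

First remove the unreachable states {q0,q4}; 5 states remain.
Start with accepting vs non-accepting: {q2} | {q1,q3,q5,q6}.
The partition is now stable with 2 blocks: {q2} | {q1,q3,q5,q6}.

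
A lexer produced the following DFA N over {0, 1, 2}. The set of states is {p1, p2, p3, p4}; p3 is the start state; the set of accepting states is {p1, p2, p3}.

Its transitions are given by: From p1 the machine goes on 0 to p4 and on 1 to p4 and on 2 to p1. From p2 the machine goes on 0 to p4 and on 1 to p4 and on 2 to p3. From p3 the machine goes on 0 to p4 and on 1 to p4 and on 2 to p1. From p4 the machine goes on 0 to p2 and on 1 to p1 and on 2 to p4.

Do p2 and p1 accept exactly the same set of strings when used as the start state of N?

Yes

Every state is reachable, so we keep all 4.
Initial partition by acceptance: {p1,p2,p3} | {p4}.
No further refinement is possible. Final partition (2 blocks): {p1,p2,p3} | {p4}.
p2 and p1 lie in the same block of the stable partition, so they are equivalent — no string distinguishes them.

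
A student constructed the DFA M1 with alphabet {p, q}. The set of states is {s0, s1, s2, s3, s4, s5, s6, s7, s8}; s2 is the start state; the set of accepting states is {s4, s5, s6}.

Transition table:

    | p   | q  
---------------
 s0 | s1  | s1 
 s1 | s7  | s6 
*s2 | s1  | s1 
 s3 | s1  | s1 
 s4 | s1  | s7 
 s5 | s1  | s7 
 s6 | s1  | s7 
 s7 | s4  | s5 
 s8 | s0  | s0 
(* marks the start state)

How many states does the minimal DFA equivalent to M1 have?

4

First remove the unreachable states {s0,s3,s8}; 6 states remain.
P0 = {s4,s5,s6} | {s1,s2,s7}.
Refine {s1,s2,s7} on symbol p: members go to different blocks, giving {s1,s2} and {s7}.
On input p, block {s1,s2} splits into {s1} and {s2}.
The partition is now stable with 4 blocks: {s4,s5,s6} | {s1} | {s7} | {s2}.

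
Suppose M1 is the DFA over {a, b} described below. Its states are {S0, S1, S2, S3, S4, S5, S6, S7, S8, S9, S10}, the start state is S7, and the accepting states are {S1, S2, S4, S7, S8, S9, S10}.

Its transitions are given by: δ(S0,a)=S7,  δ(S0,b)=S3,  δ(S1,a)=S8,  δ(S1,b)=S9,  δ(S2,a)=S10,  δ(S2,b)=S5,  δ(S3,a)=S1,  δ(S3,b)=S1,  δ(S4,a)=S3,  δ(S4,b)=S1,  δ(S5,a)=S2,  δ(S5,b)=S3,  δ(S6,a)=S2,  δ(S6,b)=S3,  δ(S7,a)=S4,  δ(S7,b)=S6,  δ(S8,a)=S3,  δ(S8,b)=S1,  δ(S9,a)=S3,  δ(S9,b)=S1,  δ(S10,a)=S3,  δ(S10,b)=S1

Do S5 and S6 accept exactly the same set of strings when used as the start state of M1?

States {S0} cannot be reached from the start state, so discard them.
Start with accepting vs non-accepting: {S1,S2,S4,S7,S8,S9,S10} | {S3,S5,S6}.
On input a, block {S1,S2,S4,S7,S8,S9,S10} splits into {S4,S8,S9,S10} and {S1,S2,S7}.
Split {S3,S5,S6} by δ(·,b) → {S5,S6} and {S3}.
Split {S1,S2,S7} by δ(·,b) → {S2,S7} and {S1}.
Stable partition: {S4,S8,S9,S10} | {S5,S6} | {S2,S7} | {S3} | {S1} — 5 equivalence classes.
S5 and S6 lie in the same block of the stable partition, so they are equivalent — no string distinguishes them.

Yes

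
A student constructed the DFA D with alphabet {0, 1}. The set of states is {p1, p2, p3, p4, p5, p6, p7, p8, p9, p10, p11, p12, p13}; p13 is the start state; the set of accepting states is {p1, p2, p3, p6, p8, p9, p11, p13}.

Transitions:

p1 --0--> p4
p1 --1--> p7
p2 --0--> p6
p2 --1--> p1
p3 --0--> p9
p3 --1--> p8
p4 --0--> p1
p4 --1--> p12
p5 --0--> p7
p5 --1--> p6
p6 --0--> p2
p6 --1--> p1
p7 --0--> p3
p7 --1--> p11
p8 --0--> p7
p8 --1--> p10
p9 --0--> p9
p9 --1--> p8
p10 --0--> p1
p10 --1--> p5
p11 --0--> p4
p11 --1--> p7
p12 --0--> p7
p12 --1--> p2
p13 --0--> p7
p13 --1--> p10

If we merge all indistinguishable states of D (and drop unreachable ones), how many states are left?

7

All states are reachable from the start state.
Start with accepting vs non-accepting: {p1,p2,p3,p6,p8,p9,p11,p13} | {p4,p5,p7,p10,p12}.
Refine {p1,p2,p3,p6,p8,p9,p11,p13} on symbol 0: members go to different blocks, giving {p1,p8,p11,p13} and {p2,p3,p6,p9}.
Refine {p4,p5,p7,p10,p12} on symbol 0: members go to different blocks, giving {p4,p10} and {p5,p12} and {p7}.
Refine {p1,p8,p11,p13} on symbol 0: members go to different blocks, giving {p1,p11} and {p8,p13}.
Split {p2,p3,p6,p9} by δ(·,1) → {p2,p6} and {p3,p9}.
Stable partition: {p1,p11} | {p4,p10} | {p2,p6} | {p5,p12} | {p7} | {p8,p13} | {p3,p9} — 7 equivalence classes.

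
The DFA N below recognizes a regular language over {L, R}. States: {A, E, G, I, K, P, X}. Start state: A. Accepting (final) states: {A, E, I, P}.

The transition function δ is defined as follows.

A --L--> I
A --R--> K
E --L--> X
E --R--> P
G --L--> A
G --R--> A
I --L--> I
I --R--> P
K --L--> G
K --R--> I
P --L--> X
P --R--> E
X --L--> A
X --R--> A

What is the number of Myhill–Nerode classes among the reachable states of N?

5

Every state is reachable, so we keep all 7.
P0 = {A,E,I,P} | {G,K,X}.
Refine {A,E,I,P} on symbol L: members go to different blocks, giving {E,P} and {A,I}.
On input L, block {G,K,X} splits into {G,X} and {K}.
Refine {A,I} on symbol R: members go to different blocks, giving {I} and {A}.
The partition is now stable with 5 blocks: {E,P} | {G,X} | {I} | {K} | {A}.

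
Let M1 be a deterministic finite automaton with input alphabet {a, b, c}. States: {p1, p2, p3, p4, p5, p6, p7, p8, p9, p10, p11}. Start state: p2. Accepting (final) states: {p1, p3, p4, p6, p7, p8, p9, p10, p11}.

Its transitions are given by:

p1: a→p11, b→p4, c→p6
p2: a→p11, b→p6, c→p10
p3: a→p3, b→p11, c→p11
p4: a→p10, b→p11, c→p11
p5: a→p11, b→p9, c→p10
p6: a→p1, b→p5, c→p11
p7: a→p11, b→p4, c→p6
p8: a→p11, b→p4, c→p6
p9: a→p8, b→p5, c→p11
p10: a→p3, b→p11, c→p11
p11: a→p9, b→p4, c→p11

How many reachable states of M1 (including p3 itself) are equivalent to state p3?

3

Reachable states from the start: {p1,p2,p3,p4,p5,p6,p8,p9,p10,p11}. Unreachable: {p7} — drop them.
Initial partition by acceptance: {p1,p3,p4,p6,p8,p9,p10,p11} | {p2,p5}.
Split {p1,p3,p4,p6,p8,p9,p10,p11} by δ(·,b) → {p1,p3,p4,p8,p10,p11} and {p6,p9}.
Split {p1,p3,p4,p8,p10,p11} by δ(·,a) → {p1,p3,p4,p8,p10} and {p11}.
Refine {p1,p3,p4,p8,p10} on symbol a: members go to different blocks, giving {p3,p4,p10} and {p1,p8}.
The partition is now stable with 5 blocks: {p3,p4,p10} | {p2,p5} | {p6,p9} | {p11} | {p1,p8}.
The equivalence class containing p3 is {p3,p4,p10}, of size 3.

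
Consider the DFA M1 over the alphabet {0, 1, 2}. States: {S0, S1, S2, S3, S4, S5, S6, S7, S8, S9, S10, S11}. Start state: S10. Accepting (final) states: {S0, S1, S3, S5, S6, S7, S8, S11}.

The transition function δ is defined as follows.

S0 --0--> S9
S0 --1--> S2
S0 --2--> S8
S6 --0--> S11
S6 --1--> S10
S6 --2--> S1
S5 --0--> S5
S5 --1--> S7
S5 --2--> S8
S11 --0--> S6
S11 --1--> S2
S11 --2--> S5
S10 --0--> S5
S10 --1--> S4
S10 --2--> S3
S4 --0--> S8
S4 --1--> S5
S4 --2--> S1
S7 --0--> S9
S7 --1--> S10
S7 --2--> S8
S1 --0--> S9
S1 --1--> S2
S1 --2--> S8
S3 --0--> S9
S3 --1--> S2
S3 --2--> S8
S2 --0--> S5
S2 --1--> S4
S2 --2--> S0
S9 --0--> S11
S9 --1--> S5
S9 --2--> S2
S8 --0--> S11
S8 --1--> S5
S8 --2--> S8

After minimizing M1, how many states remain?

8

All states are reachable from the start state.
Initial partition by acceptance: {S0,S1,S3,S5,S6,S7,S8,S11} | {S2,S4,S9,S10}.
On input 0, block {S0,S1,S3,S5,S6,S7,S8,S11} splits into {S0,S1,S3,S7} and {S5,S6,S8,S11}.
Split {S2,S4,S9,S10} by δ(·,1) → {S2,S10} and {S4,S9}.
Refine {S5,S6,S8,S11} on symbol 1: members go to different blocks, giving {S6,S11} and {S5} and {S8}.
Refine {S6,S11} on symbol 2: members go to different blocks, giving {S6} and {S11}.
On input 0, block {S4,S9} splits into {S4} and {S9}.
No further refinement is possible. Final partition (8 blocks): {S0,S1,S3,S7} | {S2,S10} | {S6} | {S4} | {S5} | {S8} | {S11} | {S9}.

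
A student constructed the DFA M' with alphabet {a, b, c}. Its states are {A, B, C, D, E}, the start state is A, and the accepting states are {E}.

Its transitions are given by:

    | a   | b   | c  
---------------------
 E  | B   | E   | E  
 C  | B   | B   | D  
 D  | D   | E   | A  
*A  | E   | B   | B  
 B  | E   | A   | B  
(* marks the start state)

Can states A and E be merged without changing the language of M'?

Reachable states from the start: {A,B,E}. Unreachable: {C,D} — drop them.
P0 = {E} | {A,B}.
No further refinement is possible. Final partition (2 blocks): {E} | {A,B}.
A and E end up in different blocks, so they are distinguishable. For instance, the string 'ε' is accepted from only E.

No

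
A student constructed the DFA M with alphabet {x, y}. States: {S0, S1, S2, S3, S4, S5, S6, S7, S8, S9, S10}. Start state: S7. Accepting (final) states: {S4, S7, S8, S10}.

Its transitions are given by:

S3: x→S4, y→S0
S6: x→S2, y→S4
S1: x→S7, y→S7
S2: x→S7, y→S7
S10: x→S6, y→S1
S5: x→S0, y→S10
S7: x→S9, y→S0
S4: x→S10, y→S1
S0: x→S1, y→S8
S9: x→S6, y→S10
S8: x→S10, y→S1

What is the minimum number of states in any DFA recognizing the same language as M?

6

Reachable states from the start: {S0,S1,S2,S4,S6,S7,S8,S9,S10}. Unreachable: {S3,S5} — drop them.
P0 = {S4,S7,S8,S10} | {S0,S1,S2,S6,S9}.
Split {S4,S7,S8,S10} by δ(·,x) → {S4,S8} and {S7,S10}.
Refine {S0,S1,S2,S6,S9} on symbol x: members go to different blocks, giving {S0,S6,S9} and {S1,S2}.
Refine {S0,S6,S9} on symbol x: members go to different blocks, giving {S0,S6} and {S9}.
Split {S7,S10} by δ(·,x) → {S7} and {S10}.
The partition is now stable with 6 blocks: {S4,S8} | {S0,S6} | {S7} | {S1,S2} | {S9} | {S10}.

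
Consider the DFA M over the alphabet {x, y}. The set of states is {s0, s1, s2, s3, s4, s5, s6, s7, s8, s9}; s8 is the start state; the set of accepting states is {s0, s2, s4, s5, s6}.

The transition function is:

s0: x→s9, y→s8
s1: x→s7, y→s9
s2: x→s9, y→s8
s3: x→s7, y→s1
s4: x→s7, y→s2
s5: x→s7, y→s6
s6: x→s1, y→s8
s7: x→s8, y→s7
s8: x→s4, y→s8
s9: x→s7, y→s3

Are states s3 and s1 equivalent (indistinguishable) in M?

Yes

First remove the unreachable states {s0,s5,s6}; 7 states remain.
P0 = {s2,s4} | {s1,s3,s7,s8,s9}.
Refine {s2,s4} on symbol y: members go to different blocks, giving {s2} and {s4}.
Split {s1,s3,s7,s8,s9} by δ(·,x) → {s1,s3,s7,s9} and {s8}.
On input x, block {s1,s3,s7,s9} splits into {s1,s3,s9} and {s7}.
Stable partition: {s2} | {s1,s3,s9} | {s4} | {s8} | {s7} — 5 equivalence classes.
s3 and s1 lie in the same block of the stable partition, so they are equivalent — no string distinguishes them.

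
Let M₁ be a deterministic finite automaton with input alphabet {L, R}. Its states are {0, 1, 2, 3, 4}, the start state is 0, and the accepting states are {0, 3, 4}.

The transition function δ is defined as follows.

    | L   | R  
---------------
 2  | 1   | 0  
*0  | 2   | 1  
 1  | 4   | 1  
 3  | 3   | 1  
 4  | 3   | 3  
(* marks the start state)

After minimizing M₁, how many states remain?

5

Every state is reachable, so we keep all 5.
Initial partition by acceptance: {0,3,4} | {1,2}.
Refine {0,3,4} on symbol L: members go to different blocks, giving {3,4} and {0}.
Refine {3,4} on symbol R: members go to different blocks, giving {3} and {4}.
Split {1,2} by δ(·,L) → {1} and {2}.
The partition is now stable with 5 blocks: {3} | {1} | {0} | {4} | {2}.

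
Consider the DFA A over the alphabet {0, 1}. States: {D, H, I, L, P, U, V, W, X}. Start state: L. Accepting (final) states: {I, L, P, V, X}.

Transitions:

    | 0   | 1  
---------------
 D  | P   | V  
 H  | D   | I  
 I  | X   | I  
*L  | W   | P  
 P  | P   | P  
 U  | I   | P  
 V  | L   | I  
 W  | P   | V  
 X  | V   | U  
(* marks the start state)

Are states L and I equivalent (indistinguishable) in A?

States {D,H} cannot be reached from the start state, so discard them.
Initial partition by acceptance: {I,L,P,V,X} | {U,W}.
Split {I,L,P,V,X} by δ(·,0) → {I,P,V,X} and {L}.
Split {I,P,V,X} by δ(·,0) → {I,P,X} and {V}.
Refine {I,P,X} on symbol 0: members go to different blocks, giving {I,P} and {X}.
Split {I,P} by δ(·,0) → {P} and {I}.
Split {U,W} by δ(·,0) → {U} and {W}.
The partition is now stable with 7 blocks: {P} | {U} | {L} | {V} | {X} | {I} | {W}.
L and I end up in different blocks, so they are distinguishable. For instance, the string '0' is accepted from only I.

No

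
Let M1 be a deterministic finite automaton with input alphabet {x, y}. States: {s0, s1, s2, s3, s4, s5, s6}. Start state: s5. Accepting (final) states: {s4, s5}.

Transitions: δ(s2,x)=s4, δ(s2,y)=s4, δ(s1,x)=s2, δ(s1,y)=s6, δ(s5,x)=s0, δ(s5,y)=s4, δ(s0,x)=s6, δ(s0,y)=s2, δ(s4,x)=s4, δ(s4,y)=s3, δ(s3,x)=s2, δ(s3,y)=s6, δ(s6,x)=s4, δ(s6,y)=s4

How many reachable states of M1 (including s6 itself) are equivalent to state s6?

States {s1} cannot be reached from the start state, so discard them.
Start with accepting vs non-accepting: {s4,s5} | {s0,s2,s3,s6}.
On input x, block {s4,s5} splits into {s4} and {s5}.
On input x, block {s0,s2,s3,s6} splits into {s0,s3} and {s2,s6}.
Stable partition: {s4} | {s0,s3} | {s5} | {s2,s6} — 4 equivalence classes.
The equivalence class containing s6 is {s2,s6}, of size 2.

2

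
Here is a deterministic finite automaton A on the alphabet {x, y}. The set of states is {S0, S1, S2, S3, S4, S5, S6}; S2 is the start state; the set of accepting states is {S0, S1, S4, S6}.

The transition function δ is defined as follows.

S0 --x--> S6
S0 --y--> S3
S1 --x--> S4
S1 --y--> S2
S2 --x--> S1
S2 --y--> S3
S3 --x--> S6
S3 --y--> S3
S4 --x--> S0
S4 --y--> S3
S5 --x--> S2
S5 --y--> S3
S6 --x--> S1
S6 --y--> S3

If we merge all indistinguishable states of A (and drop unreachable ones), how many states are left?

2

States {S5} cannot be reached from the start state, so discard them.
Initial partition by acceptance: {S0,S1,S4,S6} | {S2,S3}.
Stable partition: {S0,S1,S4,S6} | {S2,S3} — 2 equivalence classes.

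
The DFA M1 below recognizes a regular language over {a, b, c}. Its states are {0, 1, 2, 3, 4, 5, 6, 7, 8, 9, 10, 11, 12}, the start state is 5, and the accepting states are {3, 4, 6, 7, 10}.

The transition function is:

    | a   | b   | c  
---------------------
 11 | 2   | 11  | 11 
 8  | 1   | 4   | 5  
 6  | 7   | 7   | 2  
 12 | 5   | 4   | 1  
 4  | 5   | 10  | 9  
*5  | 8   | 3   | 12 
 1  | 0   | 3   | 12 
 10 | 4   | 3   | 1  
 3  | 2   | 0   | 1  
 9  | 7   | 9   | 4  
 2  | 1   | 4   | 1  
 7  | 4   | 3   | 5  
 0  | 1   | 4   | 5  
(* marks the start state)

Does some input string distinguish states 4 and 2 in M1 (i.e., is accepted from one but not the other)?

First remove the unreachable states {6,11}; 11 states remain.
Start with accepting vs non-accepting: {3,4,7,10} | {0,1,2,5,8,9,12}.
Split {3,4,7,10} by δ(·,a) → {3,4} and {7,10}.
On input b, block {3,4} splits into {3} and {4}.
On input a, block {0,1,2,5,8,9,12} splits into {0,1,2,5,8,12} and {9}.
Split {0,1,2,5,8,12} by δ(·,b) → {0,2,8,12} and {1,5}.
The partition is now stable with 6 blocks: {3} | {0,2,8,12} | {7,10} | {4} | {9} | {1,5}.
4 and 2 end up in different blocks, so they are distinguishable. For instance, the string 'ε' is accepted from only 4.

Yes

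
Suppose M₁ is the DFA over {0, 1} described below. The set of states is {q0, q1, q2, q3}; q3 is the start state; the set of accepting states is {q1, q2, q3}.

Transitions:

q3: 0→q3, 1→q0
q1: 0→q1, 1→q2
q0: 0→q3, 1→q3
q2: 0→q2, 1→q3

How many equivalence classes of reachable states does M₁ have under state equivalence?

First remove the unreachable states {q1,q2}; 2 states remain.
Start with accepting vs non-accepting: {q3} | {q0}.
The partition is now stable with 2 blocks: {q3} | {q0}.

2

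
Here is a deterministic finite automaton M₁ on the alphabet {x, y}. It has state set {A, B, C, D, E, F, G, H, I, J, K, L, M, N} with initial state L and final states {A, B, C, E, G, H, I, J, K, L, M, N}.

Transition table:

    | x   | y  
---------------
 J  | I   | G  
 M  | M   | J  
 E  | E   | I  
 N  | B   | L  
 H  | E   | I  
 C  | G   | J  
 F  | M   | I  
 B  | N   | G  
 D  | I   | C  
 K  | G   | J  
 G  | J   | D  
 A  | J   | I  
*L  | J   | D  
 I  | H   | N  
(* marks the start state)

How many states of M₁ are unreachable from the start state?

4

BFS from L reaches {B, C, D, E, G, H, I, J, L, N}; the 4 state(s) A, F, K, M are never visited.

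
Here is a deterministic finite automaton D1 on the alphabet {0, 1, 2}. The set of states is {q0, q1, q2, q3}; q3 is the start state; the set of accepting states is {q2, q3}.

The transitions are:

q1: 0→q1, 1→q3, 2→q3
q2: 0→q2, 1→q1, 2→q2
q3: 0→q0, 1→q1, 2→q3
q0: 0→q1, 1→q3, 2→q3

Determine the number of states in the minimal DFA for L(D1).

2

States {q2} cannot be reached from the start state, so discard them.
Start with accepting vs non-accepting: {q3} | {q0,q1}.
No further refinement is possible. Final partition (2 blocks): {q3} | {q0,q1}.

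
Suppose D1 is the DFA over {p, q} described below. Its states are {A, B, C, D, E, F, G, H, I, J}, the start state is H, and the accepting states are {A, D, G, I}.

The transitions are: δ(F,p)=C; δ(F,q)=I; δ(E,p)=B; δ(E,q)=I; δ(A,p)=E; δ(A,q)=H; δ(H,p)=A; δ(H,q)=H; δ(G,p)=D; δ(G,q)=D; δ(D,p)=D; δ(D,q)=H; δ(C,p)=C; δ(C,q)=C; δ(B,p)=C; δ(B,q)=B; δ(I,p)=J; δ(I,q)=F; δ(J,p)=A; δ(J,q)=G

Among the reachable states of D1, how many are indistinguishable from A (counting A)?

1

Initial partition by acceptance: {A,D,G,I} | {B,C,E,F,H,J}.
Split {A,D,G,I} by δ(·,p) → {A,I} and {D,G}.
On input p, block {B,C,E,F,H,J} splits into {B,C,E,F} and {H,J}.
On input p, block {A,I} splits into {A} and {I}.
On input q, block {B,C,E,F} splits into {B,C} and {E,F}.
On input q, block {D,G} splits into {D} and {G}.
Refine {H,J} on symbol q: members go to different blocks, giving {H} and {J}.
Stable partition: {A} | {B,C} | {D} | {H} | {I} | {E,F} | {G} | {J} — 8 equivalence classes.
State A belongs to the block {A}, which has 1 states.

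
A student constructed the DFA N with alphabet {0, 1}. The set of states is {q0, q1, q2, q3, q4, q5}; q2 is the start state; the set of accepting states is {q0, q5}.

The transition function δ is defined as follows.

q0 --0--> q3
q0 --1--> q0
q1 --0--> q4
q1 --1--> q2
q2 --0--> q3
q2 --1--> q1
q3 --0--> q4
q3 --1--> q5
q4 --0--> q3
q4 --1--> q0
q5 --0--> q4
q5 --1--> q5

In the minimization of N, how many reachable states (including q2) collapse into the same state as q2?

2

Start with accepting vs non-accepting: {q0,q5} | {q1,q2,q3,q4}.
Split {q1,q2,q3,q4} by δ(·,1) → {q1,q2} and {q3,q4}.
The partition is now stable with 3 blocks: {q0,q5} | {q1,q2} | {q3,q4}.
State q2 belongs to the block {q1,q2}, which has 2 states.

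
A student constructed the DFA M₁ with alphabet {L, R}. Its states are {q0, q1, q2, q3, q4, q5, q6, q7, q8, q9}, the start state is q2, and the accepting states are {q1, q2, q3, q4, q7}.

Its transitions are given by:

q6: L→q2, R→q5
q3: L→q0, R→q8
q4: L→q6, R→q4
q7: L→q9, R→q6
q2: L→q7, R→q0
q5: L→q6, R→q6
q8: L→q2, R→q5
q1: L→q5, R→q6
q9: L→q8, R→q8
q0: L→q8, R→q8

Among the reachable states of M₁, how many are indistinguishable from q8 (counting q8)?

First remove the unreachable states {q1,q3,q4}; 7 states remain.
Start with accepting vs non-accepting: {q2,q7} | {q0,q5,q6,q8,q9}.
Split {q2,q7} by δ(·,L) → {q2} and {q7}.
Refine {q0,q5,q6,q8,q9} on symbol L: members go to different blocks, giving {q0,q5,q9} and {q6,q8}.
No further refinement is possible. Final partition (4 blocks): {q2} | {q0,q5,q9} | {q7} | {q6,q8}.
State q8 belongs to the block {q6,q8}, which has 2 states.

2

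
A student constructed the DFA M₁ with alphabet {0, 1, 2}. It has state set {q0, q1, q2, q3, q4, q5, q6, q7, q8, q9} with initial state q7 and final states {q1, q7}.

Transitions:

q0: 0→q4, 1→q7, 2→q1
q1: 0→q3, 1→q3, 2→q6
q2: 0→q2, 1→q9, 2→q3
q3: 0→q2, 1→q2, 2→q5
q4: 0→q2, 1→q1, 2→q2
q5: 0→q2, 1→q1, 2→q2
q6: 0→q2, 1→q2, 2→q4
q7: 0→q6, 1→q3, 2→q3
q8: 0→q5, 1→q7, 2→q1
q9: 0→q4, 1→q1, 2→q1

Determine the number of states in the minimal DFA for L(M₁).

Reachable states from the start: {q1,q2,q3,q4,q5,q6,q7,q9}. Unreachable: {q0,q8} — drop them.
Start with accepting vs non-accepting: {q1,q7} | {q2,q3,q4,q5,q6,q9}.
Split {q2,q3,q4,q5,q6,q9} by δ(·,1) → {q2,q3,q6} and {q4,q5,q9}.
Split {q2,q3,q6} by δ(·,1) → {q3,q6} and {q2}.
On input 0, block {q4,q5,q9} splits into {q4,q5} and {q9}.
Stable partition: {q1,q7} | {q3,q6} | {q4,q5} | {q2} | {q9} — 5 equivalence classes.

5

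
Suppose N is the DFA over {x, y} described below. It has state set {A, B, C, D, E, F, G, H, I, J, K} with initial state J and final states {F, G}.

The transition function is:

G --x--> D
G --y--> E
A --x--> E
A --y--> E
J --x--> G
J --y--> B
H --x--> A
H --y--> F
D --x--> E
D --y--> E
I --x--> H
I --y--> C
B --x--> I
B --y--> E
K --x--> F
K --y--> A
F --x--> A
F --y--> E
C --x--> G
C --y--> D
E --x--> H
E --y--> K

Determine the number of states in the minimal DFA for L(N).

5

All states are reachable from the start state.
Start with accepting vs non-accepting: {F,G} | {A,B,C,D,E,H,I,J,K}.
Refine {A,B,C,D,E,H,I,J,K} on symbol x: members go to different blocks, giving {A,B,D,E,H,I} and {C,J,K}.
On input y, block {A,B,D,E,H,I} splits into {A,B,D} and {E,I} and {H}.
No further refinement is possible. Final partition (5 blocks): {F,G} | {A,B,D} | {C,J,K} | {E,I} | {H}.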